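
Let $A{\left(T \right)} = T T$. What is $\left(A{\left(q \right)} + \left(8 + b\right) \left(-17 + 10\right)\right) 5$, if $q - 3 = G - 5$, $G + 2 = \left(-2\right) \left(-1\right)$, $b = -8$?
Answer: $20$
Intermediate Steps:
$G = 0$ ($G = -2 - -2 = -2 + 2 = 0$)
$q = -2$ ($q = 3 + \left(0 - 5\right) = 3 - 5 = -2$)
$A{\left(T \right)} = T^{2}$
$\left(A{\left(q \right)} + \left(8 + b\right) \left(-17 + 10\right)\right) 5 = \left(\left(-2\right)^{2} + \left(8 - 8\right) \left(-17 + 10\right)\right) 5 = \left(4 + 0 \left(-7\right)\right) 5 = \left(4 + 0\right) 5 = 4 \cdot 5 = 20$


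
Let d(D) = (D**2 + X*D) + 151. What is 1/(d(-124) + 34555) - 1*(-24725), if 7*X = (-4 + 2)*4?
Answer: 8692469357/351566 ≈ 24725.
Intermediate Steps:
X = -8/7 (X = ((-4 + 2)*4)/7 = (-2*4)/7 = (1/7)*(-8) = -8/7 ≈ -1.1429)
d(D) = 151 + D**2 - 8*D/7 (d(D) = (D**2 - 8*D/7) + 151 = 151 + D**2 - 8*D/7)
1/(d(-124) + 34555) - 1*(-24725) = 1/((151 + (-124)**2 - 8/7*(-124)) + 34555) - 1*(-24725) = 1/((151 + 15376 + 992/7) + 34555) + 24725 = 1/(109681/7 + 34555) + 24725 = 1/(351566/7) + 24725 = 7/351566 + 24725 = 8692469357/351566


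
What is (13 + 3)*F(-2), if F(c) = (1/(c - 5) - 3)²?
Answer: 7744/49 ≈ 158.04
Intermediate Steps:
F(c) = (-3 + 1/(-5 + c))² (F(c) = (1/(-5 + c) - 3)² = (-3 + 1/(-5 + c))²)
(13 + 3)*F(-2) = (13 + 3)*((-16 + 3*(-2))²/(-5 - 2)²) = 16*((-16 - 6)²/(-7)²) = 16*((-22)²*(1/49)) = 16*(484*(1/49)) = 16*(484/49) = 7744/49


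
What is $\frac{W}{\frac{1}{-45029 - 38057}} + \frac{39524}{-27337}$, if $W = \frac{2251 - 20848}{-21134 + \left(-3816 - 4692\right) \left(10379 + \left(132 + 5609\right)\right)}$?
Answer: $- \frac{23830642847255}{1874909429839} \approx -12.71$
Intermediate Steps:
$W = \frac{18597}{137170094}$ ($W = - \frac{18597}{-21134 - 8508 \left(10379 + 5741\right)} = - \frac{18597}{-21134 - 137148960} = - \frac{18597}{-137170094} = \left(-18597\right) \left(- \frac{1}{137170094}\right) = \frac{18597}{137170094} \approx 0.00013558$)
$\frac{W}{\frac{1}{-45029 - 38057}} + \frac{39524}{-27337} = \frac{18597}{137170094 \frac{1}{-45029 - 38057}} + \frac{39524}{-27337} = \frac{18597}{137170094 \frac{1}{-83086}} + 39524 \left(- \frac{1}{27337}\right) = \frac{18597}{137170094 \left(- \frac{1}{83086}\right)} - \frac{39524}{27337} = \frac{18597}{137170094} \left(-83086\right) - \frac{39524}{27337} = - \frac{772575171}{68585047} - \frac{39524}{27337} = - \frac{23830642847255}{1874909429839}$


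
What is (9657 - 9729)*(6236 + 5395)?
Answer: -837432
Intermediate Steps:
(9657 - 9729)*(6236 + 5395) = -72*11631 = -837432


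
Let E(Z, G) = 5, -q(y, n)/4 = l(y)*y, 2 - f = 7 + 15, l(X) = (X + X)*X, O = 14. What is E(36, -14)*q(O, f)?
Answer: -109760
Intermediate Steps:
l(X) = 2*X**2 (l(X) = (2*X)*X = 2*X**2)
f = -20 (f = 2 - (7 + 15) = 2 - 1*22 = 2 - 22 = -20)
q(y, n) = -8*y**3 (q(y, n) = -4*2*y**2*y = -8*y**3)
E(36, -14)*q(O, f) = 5*(-8*14**3) = 5*(-8*2744) = 5*(-21952) = -109760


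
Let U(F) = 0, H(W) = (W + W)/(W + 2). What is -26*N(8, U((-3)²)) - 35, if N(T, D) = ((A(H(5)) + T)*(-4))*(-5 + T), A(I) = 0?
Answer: 2461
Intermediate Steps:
H(W) = 2*W/(2 + W) (H(W) = (2*W)/(2 + W) = 2*W/(2 + W))
N(T, D) = -4*T*(-5 + T) (N(T, D) = ((0 + T)*(-4))*(-5 + T) = (T*(-4))*(-5 + T) = (-4*T)*(-5 + T) = -4*T*(-5 + T))
-26*N(8, U((-3)²)) - 35 = -104*8*(5 - 1*8) - 35 = -104*8*(5 - 8) - 35 = -104*8*(-3) - 35 = -26*(-96) - 35 = 2496 - 35 = 2461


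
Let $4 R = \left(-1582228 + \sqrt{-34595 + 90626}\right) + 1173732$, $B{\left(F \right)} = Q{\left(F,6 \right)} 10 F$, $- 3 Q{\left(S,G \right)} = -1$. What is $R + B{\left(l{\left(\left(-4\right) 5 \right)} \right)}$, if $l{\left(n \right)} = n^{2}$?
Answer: $- \frac{302372}{3} + \frac{\sqrt{56031}}{4} \approx -1.0073 \cdot 10^{5}$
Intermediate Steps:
$Q{\left(S,G \right)} = \frac{1}{3}$ ($Q{\left(S,G \right)} = \left(- \frac{1}{3}\right) \left(-1\right) = \frac{1}{3}$)
$B{\left(F \right)} = \frac{10 F}{3}$ ($B{\left(F \right)} = \frac{1}{3} \cdot 10 F = \frac{10 F}{3}$)
$R = -102124 + \frac{\sqrt{56031}}{4}$ ($R = \frac{\left(-1582228 + \sqrt{-34595 + 90626}\right) + 1173732}{4} = \frac{\left(-1582228 + \sqrt{56031}\right) + 1173732}{4} = \frac{-408496 + \sqrt{56031}}{4} = -102124 + \frac{\sqrt{56031}}{4} \approx -1.0206 \cdot 10^{5}$)
$R + B{\left(l{\left(\left(-4\right) 5 \right)} \right)} = \left(-102124 + \frac{\sqrt{56031}}{4}\right) + \frac{10 \left(\left(-4\right) 5\right)^{2}}{3} = \left(-102124 + \frac{\sqrt{56031}}{4}\right) + \frac{10 \left(-20\right)^{2}}{3} = \left(-102124 + \frac{\sqrt{56031}}{4}\right) + \frac{10}{3} \cdot 400 = \left(-102124 + \frac{\sqrt{56031}}{4}\right) + \frac{4000}{3} = - \frac{302372}{3} + \frac{\sqrt{56031}}{4}$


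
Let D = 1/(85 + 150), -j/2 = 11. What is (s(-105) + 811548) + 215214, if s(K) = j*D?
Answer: 241289048/235 ≈ 1.0268e+6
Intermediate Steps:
j = -22 (j = -2*11 = -22)
D = 1/235 ≈ 0.0042553
s(K) = -22/235 (s(K) = -22*1/235 = -22/235)
(s(-105) + 811548) + 215214 = (-22/235 + 811548) + 215214 = 190713758/235 + 215214 = 241289048/235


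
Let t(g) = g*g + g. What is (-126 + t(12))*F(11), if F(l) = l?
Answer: 330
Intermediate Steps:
t(g) = g + g**2 (t(g) = g**2 + g = g + g**2)
(-126 + t(12))*F(11) = (-126 + 12*(1 + 12))*11 = (-126 + 12*13)*11 = (-126 + 156)*11 = 30*11 = 330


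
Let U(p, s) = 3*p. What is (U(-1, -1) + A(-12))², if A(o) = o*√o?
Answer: -1719 + 144*I*√3 ≈ -1719.0 + 249.42*I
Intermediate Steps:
A(o) = o^(3/2)
(U(-1, -1) + A(-12))² = (3*(-1) + (-12)^(3/2))² = (-3 - 24*I*√3)²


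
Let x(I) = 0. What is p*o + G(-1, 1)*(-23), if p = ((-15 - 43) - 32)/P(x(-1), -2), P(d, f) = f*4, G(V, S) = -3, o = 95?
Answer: 4551/4 ≈ 1137.8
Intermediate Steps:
P(d, f) = 4*f
p = 45/4 (p = ((-15 - 43) - 32)/((4*(-2))) = (-58 - 32)/(-8) = -90*(-⅛) = 45/4 ≈ 11.250)
p*o + G(-1, 1)*(-23) = (45/4)*95 - 3*(-23) = 4275/4 + 69 = 4551/4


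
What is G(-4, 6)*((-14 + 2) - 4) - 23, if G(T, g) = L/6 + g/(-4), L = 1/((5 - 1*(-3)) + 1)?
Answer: 19/27 ≈ 0.70370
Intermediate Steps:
L = ⅑ (L = 1/((5 + 3) + 1) = 1/(8 + 1) = 1/9 = ⅑ ≈ 0.11111)
G(T, g) = 1/54 - g/4 (G(T, g) = (⅑)/6 + g/(-4) = (⅑)*(⅙) + g*(-¼) = 1/54 - g/4)
G(-4, 6)*((-14 + 2) - 4) - 23 = (1/54 - ¼*6)*((-14 + 2) - 4) - 23 = (1/54 - 3/2)*(-12 - 4) - 23 = -40/27*(-16) - 23 = 640/27 - 23 = 19/27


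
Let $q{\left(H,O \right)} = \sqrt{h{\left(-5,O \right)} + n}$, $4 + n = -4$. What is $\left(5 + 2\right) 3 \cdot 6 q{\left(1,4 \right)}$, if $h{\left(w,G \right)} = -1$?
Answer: $378 i \approx 378.0 i$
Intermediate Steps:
$n = -8$ ($n = -4 - 4 = -8$)
$q{\left(H,O \right)} = 3 i$ ($q{\left(H,O \right)} = \sqrt{-1 - 8} = \sqrt{-9} = 3 i$)
$\left(5 + 2\right) 3 \cdot 6 q{\left(1,4 \right)} = \left(5 + 2\right) 3 \cdot 6 \cdot 3 i = 7 \cdot 3 \cdot 6 \cdot 3 i = 21 \cdot 6 \cdot 3 i = 126 \cdot 3 i = 378 i$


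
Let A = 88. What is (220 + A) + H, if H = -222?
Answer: 86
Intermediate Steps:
(220 + A) + H = (220 + 88) - 222 = 308 - 222 = 86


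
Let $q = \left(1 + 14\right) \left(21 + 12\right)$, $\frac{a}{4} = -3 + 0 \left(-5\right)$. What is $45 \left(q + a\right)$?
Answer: $21735$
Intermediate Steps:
$a = -12$ ($a = 4 \left(-3 + 0 \left(-5\right)\right) = 4 \left(-3 + 0\right) = 4 \left(-3\right) = -12$)
$q = 495$ ($q = 15 \cdot 33 = 495$)
$45 \left(q + a\right) = 45 \left(495 - 12\right) = 45 \cdot 483 = 21735$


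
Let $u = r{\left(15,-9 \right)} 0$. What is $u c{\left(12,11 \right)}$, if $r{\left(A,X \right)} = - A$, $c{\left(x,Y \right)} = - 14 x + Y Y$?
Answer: $0$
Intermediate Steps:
$c{\left(x,Y \right)} = Y^{2} - 14 x$ ($c{\left(x,Y \right)} = - 14 x + Y^{2} = Y^{2} - 14 x$)
$u = 0$ ($u = \left(-1\right) 15 \cdot 0 = \left(-15\right) 0 = 0$)
$u c{\left(12,11 \right)} = 0 \left(11^{2} - 168\right) = 0 \left(121 - 168\right) = 0 \left(-47\right) = 0$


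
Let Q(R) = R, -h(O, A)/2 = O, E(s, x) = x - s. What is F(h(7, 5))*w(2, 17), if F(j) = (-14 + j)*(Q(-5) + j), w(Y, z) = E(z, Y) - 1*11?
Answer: -13832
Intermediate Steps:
h(O, A) = -2*O
w(Y, z) = -11 + Y - z (w(Y, z) = (Y - z) - 1*11 = (Y - z) - 11 = -11 + Y - z)
F(j) = (-14 + j)*(-5 + j)
F(h(7, 5))*w(2, 17) = (70 + (-2*7)² - (-38)*7)*(-11 + 2 - 1*17) = (70 + (-14)² - 19*(-14))*(-11 + 2 - 17) = (70 + 196 + 266)*(-26) = 532*(-26) = -13832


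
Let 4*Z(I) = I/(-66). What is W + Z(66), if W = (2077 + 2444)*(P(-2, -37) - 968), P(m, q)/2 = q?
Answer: -18843529/4 ≈ -4.7109e+6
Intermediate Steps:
Z(I) = -I/264 (Z(I) = (I/(-66))/4 = (I*(-1/66))/4 = (-I/66)/4 = -I/264)
P(m, q) = 2*q
W = -4710882 (W = (2077 + 2444)*(2*(-37) - 968) = 4521*(-74 - 968) = 4521*(-1042) = -4710882)
W + Z(66) = -4710882 - 1/264*66 = -4710882 - 1/4 = -18843529/4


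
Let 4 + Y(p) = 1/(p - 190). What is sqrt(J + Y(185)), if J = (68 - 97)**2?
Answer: 2*sqrt(5230)/5 ≈ 28.927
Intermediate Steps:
Y(p) = -4 + 1/(-190 + p) (Y(p) = -4 + 1/(p - 190) = -4 + 1/(-190 + p))
J = 841 (J = (-29)**2 = 841)
sqrt(J + Y(185)) = sqrt(841 + (761 - 4*185)/(-190 + 185)) = sqrt(841 + (761 - 740)/(-5)) = sqrt(841 - 1/5*21) = sqrt(841 - 21/5) = sqrt(4184/5) = 2*sqrt(5230)/5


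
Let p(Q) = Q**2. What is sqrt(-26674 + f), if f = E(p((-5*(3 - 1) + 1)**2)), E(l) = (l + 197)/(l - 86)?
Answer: 8*I*sqrt(698925227)/1295 ≈ 163.32*I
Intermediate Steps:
E(l) = (197 + l)/(-86 + l)
f = 6758/6475 (f = (197 + ((-5*(3 - 1) + 1)**2)**2)/(-86 + ((-5*(3 - 1) + 1)**2)**2) = (197 + ((-5*2 + 1)**2)**2)/(-86 + ((-5*2 + 1)**2)**2) = (197 + ((-10 + 1)**2)**2)/(-86 + ((-10 + 1)**2)**2) = (197 + ((-9)**2)**2)/(-86 + ((-9)**2)**2) = (197 + 81**2)/(-86 + 81**2) = (197 + 6561)/(-86 + 6561) = 6758/6475 ≈ 1.0437)
sqrt(-26674 + f) = sqrt(-26674 + 6758/6475) = sqrt(-172707392/6475) = 8*I*sqrt(698925227)/1295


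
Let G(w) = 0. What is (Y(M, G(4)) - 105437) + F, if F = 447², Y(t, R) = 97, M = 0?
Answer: 94469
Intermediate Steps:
F = 199809
(Y(M, G(4)) - 105437) + F = (97 - 105437) + 199809 = -105340 + 199809 = 94469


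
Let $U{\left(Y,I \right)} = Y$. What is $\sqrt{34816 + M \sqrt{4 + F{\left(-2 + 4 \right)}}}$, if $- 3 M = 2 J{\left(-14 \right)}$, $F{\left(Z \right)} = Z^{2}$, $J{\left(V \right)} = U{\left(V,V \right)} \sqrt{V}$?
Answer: $\frac{4 \sqrt{19584 + 21 i \sqrt{7}}}{3} \approx 186.59 + 0.26468 i$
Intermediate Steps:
$J{\left(V \right)} = V^{\frac{3}{2}}$ ($J{\left(V \right)} = V \sqrt{V} = V^{\frac{3}{2}}$)
$M = \frac{28 i \sqrt{14}}{3}$ ($M = - \frac{2 \left(-14\right)^{\frac{3}{2}}}{3} = - \frac{2 \left(- 14 i \sqrt{14}\right)}{3} = - \frac{\left(-28\right) i \sqrt{14}}{3} = \frac{28 i \sqrt{14}}{3} \approx 34.922 i$)
$\sqrt{34816 + M \sqrt{4 + F{\left(-2 + 4 \right)}}} = \sqrt{34816 + \frac{28 i \sqrt{14}}{3} \sqrt{4 + \left(-2 + 4\right)^{2}}} = \sqrt{34816 + \frac{28 i \sqrt{14}}{3} \sqrt{4 + 2^{2}}} = \sqrt{34816 + \frac{28 i \sqrt{14}}{3} \sqrt{4 + 4}} = \sqrt{34816 + \frac{28 i \sqrt{14}}{3} \sqrt{8}} = \sqrt{34816 + \frac{28 i \sqrt{14}}{3} \cdot 2 \sqrt{2}} = \sqrt{34816 + \frac{112 i \sqrt{7}}{3}}$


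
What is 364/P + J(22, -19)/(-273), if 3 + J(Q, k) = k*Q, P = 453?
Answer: 96695/41223 ≈ 2.3457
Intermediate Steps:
J(Q, k) = -3 + Q*k (J(Q, k) = -3 + k*Q = -3 + Q*k)
364/P + J(22, -19)/(-273) = 364/453 + (-3 + 22*(-19))/(-273) = 364*(1/453) + (-3 - 418)*(-1/273) = 364/453 - 421*(-1/273) = 364/453 + 421/273 = 96695/41223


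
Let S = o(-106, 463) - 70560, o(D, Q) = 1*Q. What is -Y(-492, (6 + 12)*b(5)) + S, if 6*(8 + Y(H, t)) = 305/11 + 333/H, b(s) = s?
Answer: -758692135/10824 ≈ -70094.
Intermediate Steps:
Y(H, t) = -223/66 + 111/(2*H) (Y(H, t) = -8 + (305/11 + 333/H)/6 = -8 + (305/66 + 111/(2*H)) = -223/66 + 111/(2*H))
o(D, Q) = Q
S = -70097 (S = 463 - 70560 = -70097)
-Y(-492, (6 + 12)*b(5)) + S = -(3663 - 223*(-492))/(66*(-492)) - 70097 = -(-1)*(3663 + 109716)/(66*492) - 70097 = -(-1)*113379/(66*492) - 70097 = -1*(-37793/10824) - 70097 = 37793/10824 - 70097 = -758692135/10824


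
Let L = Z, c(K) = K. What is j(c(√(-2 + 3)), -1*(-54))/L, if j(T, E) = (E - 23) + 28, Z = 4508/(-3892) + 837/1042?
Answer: -8545442/51419 ≈ -166.19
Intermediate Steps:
Z = -51419/144838 (Z = 4508*(-1/3892) + 837*(1/1042) = -161/139 + 837/1042 = -51419/144838 ≈ -0.35501)
j(T, E) = 5 + E (j(T, E) = (-23 + E) + 28 = 5 + E)
L = -51419/144838 ≈ -0.35501
j(c(√(-2 + 3)), -1*(-54))/L = (5 - 1*(-54))/(-51419/144838) = (5 + 54)*(-144838/51419) = 59*(-144838/51419) = -8545442/51419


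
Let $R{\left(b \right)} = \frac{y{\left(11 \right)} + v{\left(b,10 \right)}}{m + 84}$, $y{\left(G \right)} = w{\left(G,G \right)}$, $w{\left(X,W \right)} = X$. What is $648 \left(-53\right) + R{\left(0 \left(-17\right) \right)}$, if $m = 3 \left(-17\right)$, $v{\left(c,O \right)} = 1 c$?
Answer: $- \frac{103031}{3} \approx -34344.0$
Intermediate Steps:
$v{\left(c,O \right)} = c$
$y{\left(G \right)} = G$
$m = -51$
$R{\left(b \right)} = \frac{1}{3} + \frac{b}{33}$ ($R{\left(b \right)} = \frac{11 + b}{-51 + 84} = \frac{11 + b}{33} = \left(11 + b\right) \frac{1}{33} = \frac{1}{3} + \frac{b}{33}$)
$648 \left(-53\right) + R{\left(0 \left(-17\right) \right)} = 648 \left(-53\right) + \left(\frac{1}{3} + \frac{0 \left(-17\right)}{33}\right) = -34344 + \left(\frac{1}{3} + \frac{1}{33} \cdot 0\right) = -34344 + \left(\frac{1}{3} + 0\right) = -34344 + \frac{1}{3} = - \frac{103031}{3}$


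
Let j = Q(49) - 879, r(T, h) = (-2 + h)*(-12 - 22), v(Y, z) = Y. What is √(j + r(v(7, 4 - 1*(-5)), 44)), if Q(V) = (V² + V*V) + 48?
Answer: √2543 ≈ 50.428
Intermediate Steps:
Q(V) = 48 + 2*V² (Q(V) = (V² + V²) + 48 = 2*V² + 48 = 48 + 2*V²)
r(T, h) = 68 - 34*h (r(T, h) = (-2 + h)*(-34) = 68 - 34*h)
j = 3971 (j = (48 + 2*49²) - 879 = (48 + 2*2401) - 879 = (48 + 4802) - 879 = 4850 - 879 = 3971)
√(j + r(v(7, 4 - 1*(-5)), 44)) = √(3971 + (68 - 34*44)) = √(3971 + (68 - 1496)) = √(3971 - 1428) = √2543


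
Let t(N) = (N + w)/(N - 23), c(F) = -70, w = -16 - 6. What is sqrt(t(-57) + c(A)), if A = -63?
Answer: I*sqrt(27605)/20 ≈ 8.3074*I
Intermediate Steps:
w = -22
t(N) = (-22 + N)/(-23 + N) (t(N) = (N - 22)/(N - 23) = (-22 + N)/(-23 + N))
sqrt(t(-57) + c(A)) = sqrt((-22 - 57)/(-23 - 57) - 70) = sqrt(-79/(-80) - 70) = sqrt(-1/80*(-79) - 70) = sqrt(79/80 - 70) = sqrt(-5521/80) = I*sqrt(27605)/20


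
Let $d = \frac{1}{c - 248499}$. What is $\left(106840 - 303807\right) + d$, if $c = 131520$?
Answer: $- \frac{23041002694}{116979} \approx -1.9697 \cdot 10^{5}$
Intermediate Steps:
$d = - \frac{1}{116979}$ ($d = \frac{1}{131520 - 248499} = \frac{1}{-116979} = - \frac{1}{116979} \approx -8.5485 \cdot 10^{-6}$)
$\left(106840 - 303807\right) + d = \left(106840 - 303807\right) - \frac{1}{116979} = -196967 - \frac{1}{116979} = - \frac{23041002694}{116979}$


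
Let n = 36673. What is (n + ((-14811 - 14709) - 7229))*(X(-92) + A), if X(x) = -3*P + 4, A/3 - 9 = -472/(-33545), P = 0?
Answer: -79139636/33545 ≈ -2359.2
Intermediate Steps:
A = 907131/33545 (A = 27 + 3*(-472/(-33545)) = 27 + 3*(-472*(-1/33545)) = 27 + 3*(472/33545) = 27 + 1416/33545 = 907131/33545 ≈ 27.042)
X(x) = 4 (X(x) = -3*0 + 4 = 0 + 4 = 4)
(n + ((-14811 - 14709) - 7229))*(X(-92) + A) = (36673 + ((-14811 - 14709) - 7229))*(4 + 907131/33545) = (36673 + (-29520 - 7229))*(1041311/33545) = (36673 - 36749)*(1041311/33545) = -76*1041311/33545 = -79139636/33545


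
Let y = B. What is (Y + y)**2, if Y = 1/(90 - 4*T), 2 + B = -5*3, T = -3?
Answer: 3003289/10404 ≈ 288.67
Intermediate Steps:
B = -17 (B = -2 - 5*3 = -2 - 15 = -17)
y = -17
Y = 1/102 (Y = 1/(90 - 4*(-3)) = 1/(90 + 12) = 1/102 ≈ 0.0098039)
(Y + y)**2 = (1/102 - 17)**2 = (-1733/102)**2 = 3003289/10404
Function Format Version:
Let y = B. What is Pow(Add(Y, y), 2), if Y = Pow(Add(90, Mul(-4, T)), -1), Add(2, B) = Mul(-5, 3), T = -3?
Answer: Rational(3003289, 10404) ≈ 288.67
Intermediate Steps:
B = -17 (B = Add(-2, Mul(-5, 3)) = Add(-2, -15) = -17)
y = -17
Y = Rational(1, 102) (Y = Pow(Add(90, Mul(-4, -3)), -1) = Pow(Add(90, 12), -1) = Pow(102, -1) = Rational(1, 102) ≈ 0.0098039)
Pow(Add(Y, y), 2) = Pow(Add(Rational(1, 102), -17), 2) = Pow(Rational(-1733, 102), 2) = Rational(3003289, 10404)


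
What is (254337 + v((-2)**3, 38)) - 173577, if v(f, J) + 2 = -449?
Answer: 80309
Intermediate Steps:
v(f, J) = -451 (v(f, J) = -2 - 449 = -451)
(254337 + v((-2)**3, 38)) - 173577 = (254337 - 451) - 173577 = 253886 - 173577 = 80309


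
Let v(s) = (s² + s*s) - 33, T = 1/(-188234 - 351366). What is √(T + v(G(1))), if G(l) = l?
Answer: I*√22565533749/26980 ≈ 5.5678*I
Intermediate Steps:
T = -1/539600 (T = 1/(-539600) = -1/539600 ≈ -1.8532e-6)
v(s) = -33 + 2*s² (v(s) = (s² + s²) - 33 = 2*s² - 33 = -33 + 2*s²)
√(T + v(G(1))) = √(-1/539600 + (-33 + 2*1²)) = √(-1/539600 + (-33 + 2*1)) = √(-1/539600 + (-33 + 2)) = √(-1/539600 - 31) = √(-16727601/539600) = I*√22565533749/26980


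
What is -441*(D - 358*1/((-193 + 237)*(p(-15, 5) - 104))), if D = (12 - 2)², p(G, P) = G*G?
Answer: -117315261/2662 ≈ -44070.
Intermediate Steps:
p(G, P) = G²
D = 100 (D = 10² = 100)
-441*(D - 358*1/((-193 + 237)*(p(-15, 5) - 104))) = -441*(100 - 358*1/((-193 + 237)*((-15)² - 104))) = -441*(100 - 358*1/(44*(225 - 104))) = -441*(100 - 358/(121*44)) = -441*(100 - 358/5324) = -441*(100 - 358*1/5324) = -441*(100 - 179/2662) = -441*266021/2662 = -117315261/2662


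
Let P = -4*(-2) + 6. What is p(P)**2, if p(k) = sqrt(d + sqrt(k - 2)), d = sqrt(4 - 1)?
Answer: 3*sqrt(3) ≈ 5.1962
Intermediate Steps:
d = sqrt(3) ≈ 1.7320
P = 14 (P = 8 + 6 = 14)
p(k) = sqrt(sqrt(3) + sqrt(-2 + k)) (p(k) = sqrt(sqrt(3) + sqrt(k - 2)) = sqrt(sqrt(3) + sqrt(-2 + k)))
p(P)**2 = (sqrt(sqrt(3) + sqrt(-2 + 14)))**2 = (sqrt(sqrt(3) + sqrt(12)))**2 = (sqrt(sqrt(3) + 2*sqrt(3)))**2 = (sqrt(3*sqrt(3)))**2 = (3**(3/4))**2 = 3*sqrt(3)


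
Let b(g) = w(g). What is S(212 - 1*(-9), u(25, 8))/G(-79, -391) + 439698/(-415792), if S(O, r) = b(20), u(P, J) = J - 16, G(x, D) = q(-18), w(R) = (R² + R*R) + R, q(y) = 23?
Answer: 165418193/4781608 ≈ 34.595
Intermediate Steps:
w(R) = R + 2*R² (w(R) = (R² + R²) + R = 2*R² + R = R + 2*R²)
b(g) = g*(1 + 2*g)
G(x, D) = 23
u(P, J) = -16 + J
S(O, r) = 820 (S(O, r) = 20*(1 + 2*20) = 20*(1 + 40) = 20*41 = 820)
S(212 - 1*(-9), u(25, 8))/G(-79, -391) + 439698/(-415792) = 820/23 + 439698/(-415792) = 820*(1/23) + 439698*(-1/415792) = 820/23 - 219849/207896 = 165418193/4781608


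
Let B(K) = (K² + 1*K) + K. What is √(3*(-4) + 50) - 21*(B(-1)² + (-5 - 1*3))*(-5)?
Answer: -735 + √38 ≈ -728.84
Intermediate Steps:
B(K) = K² + 2*K (B(K) = (K² + K) + K = (K + K²) + K = K² + 2*K)
√(3*(-4) + 50) - 21*(B(-1)² + (-5 - 1*3))*(-5) = √(3*(-4) + 50) - 21*((-(2 - 1))² + (-5 - 1*3))*(-5) = √(-12 + 50) - 21*((-1*1)² + (-5 - 3))*(-5) = √38 - 21*((-1)² - 8)*(-5) = √38 - 21*(1 - 8)*(-5) = √38 - (-147)*(-5) = √38 - 21*35 = √38 - 735 = -735 + √38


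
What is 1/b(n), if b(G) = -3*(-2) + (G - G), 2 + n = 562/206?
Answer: 1/6 ≈ 0.16667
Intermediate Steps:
n = 75/103 (n = -2 + 562/206 = -2 + 562*(1/206) = -2 + 281/103 = 75/103 ≈ 0.72816)
b(G) = 6 (b(G) = 6 + 0 = 6)
1/b(n) = 1/6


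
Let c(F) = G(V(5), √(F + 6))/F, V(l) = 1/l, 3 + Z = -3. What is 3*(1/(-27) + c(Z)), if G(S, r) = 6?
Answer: -28/9 ≈ -3.1111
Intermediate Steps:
Z = -6 (Z = -3 - 3 = -6)
c(F) = 6/F
3*(1/(-27) + c(Z)) = 3*(1/(-27) + 6/(-6)) = 3*(-1/27 + 6*(-⅙)) = 3*(-1/27 - 1) = 3*(-28/27) = -28/9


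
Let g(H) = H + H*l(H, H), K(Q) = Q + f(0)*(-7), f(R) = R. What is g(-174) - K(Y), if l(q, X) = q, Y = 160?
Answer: 29942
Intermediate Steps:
K(Q) = Q (K(Q) = Q + 0*(-7) = Q + 0 = Q)
g(H) = H + H² (g(H) = H + H*H = H + H²)
g(-174) - K(Y) = -174*(1 - 174) - 1*160 = -174*(-173) - 160 = 30102 - 160 = 29942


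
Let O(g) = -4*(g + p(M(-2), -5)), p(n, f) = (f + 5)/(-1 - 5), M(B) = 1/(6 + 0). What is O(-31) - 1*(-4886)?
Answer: 5010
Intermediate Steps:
M(B) = ⅙ (M(B) = 1/6 = ⅙)
p(n, f) = -⅚ - f/6 (p(n, f) = (5 + f)/(-6) = (5 + f)*(-⅙) = -⅚ - f/6)
O(g) = -4*g (O(g) = -4*(g + (-⅚ - ⅙*(-5))) = -4*(g + (-⅚ + ⅚)) = -4*(g + 0) = -4*g)
O(-31) - 1*(-4886) = -4*(-31) - 1*(-4886) = 124 + 4886 = 5010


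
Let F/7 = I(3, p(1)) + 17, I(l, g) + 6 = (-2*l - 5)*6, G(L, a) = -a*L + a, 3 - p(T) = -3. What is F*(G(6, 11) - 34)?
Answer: 34265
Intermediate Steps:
p(T) = 6 (p(T) = 3 - 1*(-3) = 3 + 3 = 6)
G(L, a) = a - L*a (G(L, a) = -L*a + a = a - L*a)
I(l, g) = -36 - 12*l (I(l, g) = -6 + (-2*l - 5)*6 = -6 + (-5 - 2*l)*6 = -6 + (-30 - 12*l) = -36 - 12*l)
F = -385 (F = 7*((-36 - 12*3) + 17) = 7*((-36 - 36) + 17) = 7*(-72 + 17) = 7*(-55) = -385)
F*(G(6, 11) - 34) = -385*(11*(1 - 1*6) - 34) = -385*(11*(1 - 6) - 34) = -385*(11*(-5) - 34) = -385*(-55 - 34) = -385*(-89) = 34265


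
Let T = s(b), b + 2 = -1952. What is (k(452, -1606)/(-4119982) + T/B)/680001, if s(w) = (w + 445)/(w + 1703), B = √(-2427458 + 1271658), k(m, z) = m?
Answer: -226/1400795939991 - 503*I*√11558/6575741136860 ≈ -1.6134e-10 - 8.2237e-9*I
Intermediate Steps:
b = -1954 (b = -2 - 1952 = -1954)
B = 10*I*√11558 (B = √(-1155800) = 10*I*√11558 ≈ 1075.1*I)
s(w) = (445 + w)/(1703 + w)
T = 1509/251 (T = (445 - 1954)/(1703 - 1954) = -1509/(-251) = -1/251*(-1509) = 1509/251 ≈ 6.0120)
(k(452, -1606)/(-4119982) + T/B)/680001 = (452/(-4119982) + 1509/(251*((10*I*√11558))))/680001 = (452*(-1/4119982) + 1509*(-I*√11558/115580)/251)*(1/680001) = (-226/2059991 - 1509*I*√11558/29010580)*(1/680001) = -226/1400795939991 - 503*I*√11558/6575741136860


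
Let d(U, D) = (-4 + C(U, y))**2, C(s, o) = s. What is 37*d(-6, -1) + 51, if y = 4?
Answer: 3751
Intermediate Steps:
d(U, D) = (-4 + U)**2
37*d(-6, -1) + 51 = 37*(-4 - 6)**2 + 51 = 37*(-10)**2 + 51 = 37*100 + 51 = 3700 + 51 = 3751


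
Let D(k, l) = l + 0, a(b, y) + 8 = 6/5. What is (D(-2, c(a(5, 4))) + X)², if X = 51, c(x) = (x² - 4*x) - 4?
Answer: 9066121/625 ≈ 14506.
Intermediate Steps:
a(b, y) = -34/5 (a(b, y) = -8 + 6/5 = -34/5)
c(x) = -4 + x² - 4*x
D(k, l) = l
(D(-2, c(a(5, 4))) + X)² = ((-4 + (-34/5)² - 4*(-34/5)) + 51)² = ((-4 + 1156/25 + 136/5) + 51)² = (1736/25 + 51)² = (3011/25)² = 9066121/625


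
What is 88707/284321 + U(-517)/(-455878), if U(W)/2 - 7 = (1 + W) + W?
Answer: 20511498219/64807844419 ≈ 0.31650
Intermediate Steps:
U(W) = 16 + 4*W (U(W) = 14 + 2*((1 + W) + W) = 14 + 2*(1 + 2*W) = 14 + (2 + 4*W) = 16 + 4*W)
88707/284321 + U(-517)/(-455878) = 88707/284321 + (16 + 4*(-517))/(-455878) = 88707*(1/284321) + (16 - 2068)*(-1/455878) = 88707/284321 - 2052*(-1/455878) = 88707/284321 + 1026/227939 = 20511498219/64807844419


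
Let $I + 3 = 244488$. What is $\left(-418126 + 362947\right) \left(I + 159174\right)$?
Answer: $-22273499961$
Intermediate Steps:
$I = 244485$ ($I = -3 + 244488 = 244485$)
$\left(-418126 + 362947\right) \left(I + 159174\right) = \left(-418126 + 362947\right) \left(244485 + 159174\right) = \left(-55179\right) 403659 = -22273499961$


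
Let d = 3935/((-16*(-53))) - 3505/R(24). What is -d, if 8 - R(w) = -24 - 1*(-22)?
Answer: 293289/848 ≈ 345.86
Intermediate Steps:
R(w) = 10 (R(w) = 8 - (-24 - 1*(-22)) = 8 - (-24 + 22) = 8 - 1*(-2) = 8 + 2 = 10)
d = -293289/848 (d = 3935/((-16*(-53))) - 3505/10 = 3935/848 - 3505*⅒ = 3935*(1/848) - 701/2 = 3935/848 - 701/2 = -293289/848 ≈ -345.86)
-d = -1*(-293289/848) = 293289/848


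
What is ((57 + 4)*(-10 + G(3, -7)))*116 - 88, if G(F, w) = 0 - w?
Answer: -21316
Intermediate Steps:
G(F, w) = -w
((57 + 4)*(-10 + G(3, -7)))*116 - 88 = ((57 + 4)*(-10 - 1*(-7)))*116 - 88 = (61*(-10 + 7))*116 - 88 = (61*(-3))*116 - 88 = -183*116 - 88 = -21228 - 88 = -21316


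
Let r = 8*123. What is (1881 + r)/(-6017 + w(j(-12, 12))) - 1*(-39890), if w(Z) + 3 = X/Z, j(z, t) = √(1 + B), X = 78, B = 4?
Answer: 1806954713185/45298979 - 111735*√5/90597958 ≈ 39890.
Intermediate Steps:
j(z, t) = √5 (j(z, t) = √(1 + 4) = √5)
w(Z) = -3 + 78/Z
r = 984
(1881 + r)/(-6017 + w(j(-12, 12))) - 1*(-39890) = (1881 + 984)/(-6017 + (-3 + 78/(√5))) - 1*(-39890) = 2865/(-6017 + (-3 + 78*(√5/5))) + 39890 = 2865/(-6017 + (-3 + 78*√5/5)) + 39890 = 2865/(-6020 + 78*√5/5) + 39890 = 39890 + 2865/(-6020 + 78*√5/5)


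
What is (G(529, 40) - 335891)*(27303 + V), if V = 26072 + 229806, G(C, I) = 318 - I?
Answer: -95039224953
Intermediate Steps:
V = 255878
(G(529, 40) - 335891)*(27303 + V) = ((318 - 1*40) - 335891)*(27303 + 255878) = ((318 - 40) - 335891)*283181 = (278 - 335891)*283181 = -335613*283181 = -95039224953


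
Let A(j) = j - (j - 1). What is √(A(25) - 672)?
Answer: I*√671 ≈ 25.904*I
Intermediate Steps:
A(j) = 1 (A(j) = j - (-1 + j) = j + (1 - j) = 1)
√(A(25) - 672) = √(1 - 672) = √(-671) = I*√671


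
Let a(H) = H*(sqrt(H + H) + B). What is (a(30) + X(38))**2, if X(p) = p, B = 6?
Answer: 101524 + 26160*sqrt(15) ≈ 2.0284e+5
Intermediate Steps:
a(H) = H*(6 + sqrt(2)*sqrt(H)) (a(H) = H*(sqrt(H + H) + 6) = H*(sqrt(2*H) + 6) = H*(sqrt(2)*sqrt(H) + 6) = H*(6 + sqrt(2)*sqrt(H)))
(a(30) + X(38))**2 = ((6*30 + sqrt(2)*30**(3/2)) + 38)**2 = ((180 + sqrt(2)*(30*sqrt(30))) + 38)**2 = ((180 + 60*sqrt(15)) + 38)**2 = (218 + 60*sqrt(15))**2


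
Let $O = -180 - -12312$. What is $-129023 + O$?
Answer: $-116891$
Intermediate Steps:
$O = 12132$ ($O = -180 + 12312 = 12132$)
$-129023 + O = -129023 + 12132 = -116891$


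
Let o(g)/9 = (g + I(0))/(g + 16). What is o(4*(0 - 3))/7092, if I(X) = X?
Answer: -3/788 ≈ -0.0038071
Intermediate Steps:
o(g) = 9*g/(16 + g) (o(g) = 9*((g + 0)/(g + 16)) = 9*(g/(16 + g)) = 9*g/(16 + g))
o(4*(0 - 3))/7092 = (9*(4*(0 - 3))/(16 + 4*(0 - 3)))/7092 = (9*(4*(-3))/(16 + 4*(-3)))*(1/7092) = (9*(-12)/(16 - 12))*(1/7092) = (9*(-12)/4)*(1/7092) = (9*(-12)*(¼))*(1/7092) = -27*1/7092 = -3/788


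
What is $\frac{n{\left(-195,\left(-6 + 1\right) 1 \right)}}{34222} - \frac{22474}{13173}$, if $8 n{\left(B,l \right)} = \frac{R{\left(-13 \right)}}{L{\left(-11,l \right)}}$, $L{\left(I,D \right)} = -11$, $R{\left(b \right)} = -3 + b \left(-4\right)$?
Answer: $- \frac{67681905541}{39670963728} \approx -1.7061$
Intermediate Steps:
$R{\left(b \right)} = -3 - 4 b$
$n{\left(B,l \right)} = - \frac{49}{88}$ ($n{\left(B,l \right)} = \frac{\left(-3 - -52\right) \frac{1}{-11}}{8} = \frac{\left(-3 + 52\right) \left(- \frac{1}{11}\right)}{8} = \frac{49 \left(- \frac{1}{11}\right)}{8} = \frac{1}{8} \left(- \frac{49}{11}\right) = - \frac{49}{88}$)
$\frac{n{\left(-195,\left(-6 + 1\right) 1 \right)}}{34222} - \frac{22474}{13173} = - \frac{49}{88 \cdot 34222} - \frac{22474}{13173} = \left(- \frac{49}{88}\right) \frac{1}{34222} - \frac{22474}{13173} = - \frac{49}{3011536} - \frac{22474}{13173} = - \frac{67681905541}{39670963728}$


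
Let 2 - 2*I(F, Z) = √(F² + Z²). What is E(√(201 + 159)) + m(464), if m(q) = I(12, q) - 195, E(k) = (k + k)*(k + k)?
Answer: 1246 - 2*√13465 ≈ 1013.9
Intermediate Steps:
I(F, Z) = 1 - √(F² + Z²)/2
E(k) = 4*k² (E(k) = (2*k)*(2*k) = 4*k²)
m(q) = -194 - √(144 + q²)/2 (m(q) = (1 - √(12² + q²)/2) - 195 = (1 - √(144 + q²)/2) - 195 = -194 - √(144 + q²)/2)
E(√(201 + 159)) + m(464) = 4*(√(201 + 159))² + (-194 - √(144 + 464²)/2) = 4*(√360)² + (-194 - √(144 + 215296)/2) = 4*(6*√10)² + (-194 - 2*√13465) = 4*360 + (-194 - 2*√13465) = 1440 + (-194 - 2*√13465) = 1246 - 2*√13465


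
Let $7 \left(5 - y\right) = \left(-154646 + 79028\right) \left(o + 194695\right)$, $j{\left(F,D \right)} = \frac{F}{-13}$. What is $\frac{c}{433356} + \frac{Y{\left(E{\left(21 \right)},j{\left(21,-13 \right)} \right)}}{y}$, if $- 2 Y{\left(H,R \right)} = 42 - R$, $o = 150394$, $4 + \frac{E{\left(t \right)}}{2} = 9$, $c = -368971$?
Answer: $- \frac{125167590425090033}{147009184850764236} \approx -0.85143$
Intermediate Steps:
$E{\left(t \right)} = 10$ ($E{\left(t \right)} = -8 + 2 \cdot 9 = -8 + 18 = 10$)
$j{\left(F,D \right)} = - \frac{F}{13}$ ($j{\left(F,D \right)} = F \left(- \frac{1}{13}\right) = - \frac{F}{13}$)
$Y{\left(H,R \right)} = -21 + \frac{R}{2}$ ($Y{\left(H,R \right)} = - \frac{42 - R}{2} = -21 + \frac{R}{2}$)
$y = \frac{26094940037}{7}$ ($y = 5 - \frac{\left(-154646 + 79028\right) \left(150394 + 194695\right)}{7} = 5 - \frac{\left(-75618\right) 345089}{7} = 5 - - \frac{26094940002}{7} = 5 + \frac{26094940002}{7} = \frac{26094940037}{7} \approx 3.7278 \cdot 10^{9}$)
$\frac{c}{433356} + \frac{Y{\left(E{\left(21 \right)},j{\left(21,-13 \right)} \right)}}{y} = - \frac{368971}{433356} + \frac{-21 + \frac{\left(- \frac{1}{13}\right) 21}{2}}{\frac{26094940037}{7}} = \left(-368971\right) \frac{1}{433356} + \left(-21 + \frac{1}{2} \left(- \frac{21}{13}\right)\right) \frac{7}{26094940037} = - \frac{368971}{433356} + \left(-21 - \frac{21}{26}\right) \frac{7}{26094940037} = - \frac{368971}{433356} - \frac{3969}{678468440962} = - \frac{125167590425090033}{147009184850764236}$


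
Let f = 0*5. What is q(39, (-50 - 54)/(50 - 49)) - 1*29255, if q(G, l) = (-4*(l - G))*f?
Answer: -29255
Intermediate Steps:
f = 0
q(G, l) = 0 (q(G, l) = -4*(l - G)*0 = (-4*l + 4*G)*0 = 0)
q(39, (-50 - 54)/(50 - 49)) - 1*29255 = 0 - 1*29255 = 0 - 29255 = -29255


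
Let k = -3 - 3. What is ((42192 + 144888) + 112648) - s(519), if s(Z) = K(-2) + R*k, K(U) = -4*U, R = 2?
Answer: 299732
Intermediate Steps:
k = -6
s(Z) = -4 (s(Z) = -4*(-2) + 2*(-6) = 8 - 12 = -4)
((42192 + 144888) + 112648) - s(519) = ((42192 + 144888) + 112648) - 1*(-4) = (187080 + 112648) + 4 = 299728 + 4 = 299732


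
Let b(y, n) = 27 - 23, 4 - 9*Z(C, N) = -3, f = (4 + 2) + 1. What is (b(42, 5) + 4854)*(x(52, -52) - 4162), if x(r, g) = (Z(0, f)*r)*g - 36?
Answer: -275497180/9 ≈ -3.0611e+7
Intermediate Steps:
f = 7 (f = 6 + 1 = 7)
Z(C, N) = 7/9 (Z(C, N) = 4/9 - ⅑*(-3) = 4/9 + ⅓ = 7/9)
x(r, g) = -36 + 7*g*r/9 (x(r, g) = (7*r/9)*g - 36 = 7*g*r/9 - 36 = -36 + 7*g*r/9)
b(y, n) = 4
(b(42, 5) + 4854)*(x(52, -52) - 4162) = (4 + 4854)*((-36 + (7/9)*(-52)*52) - 4162) = 4858*((-36 - 18928/9) - 4162) = 4858*(-19252/9 - 4162) = 4858*(-56710/9) = -275497180/9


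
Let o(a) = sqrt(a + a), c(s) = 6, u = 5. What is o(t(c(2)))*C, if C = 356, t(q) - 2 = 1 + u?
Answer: 1424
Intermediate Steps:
t(q) = 8 (t(q) = 2 + (1 + 5) = 2 + 6 = 8)
o(a) = sqrt(2)*sqrt(a) (o(a) = sqrt(2*a) = sqrt(2)*sqrt(a))
o(t(c(2)))*C = (sqrt(2)*sqrt(8))*356 = (sqrt(2)*(2*sqrt(2)))*356 = 4*356 = 1424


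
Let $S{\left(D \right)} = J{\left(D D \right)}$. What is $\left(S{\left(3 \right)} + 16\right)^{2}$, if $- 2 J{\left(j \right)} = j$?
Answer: $\frac{529}{4} \approx 132.25$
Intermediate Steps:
$J{\left(j \right)} = - \frac{j}{2}$
$S{\left(D \right)} = - \frac{D^{2}}{2}$ ($S{\left(D \right)} = - \frac{D D}{2} = - \frac{D^{2}}{2}$)
$\left(S{\left(3 \right)} + 16\right)^{2} = \left(- \frac{3^{2}}{2} + 16\right)^{2} = \left(\left(- \frac{1}{2}\right) 9 + 16\right)^{2} = \left(- \frac{9}{2} + 16\right)^{2} = \left(\frac{23}{2}\right)^{2} = \frac{529}{4}$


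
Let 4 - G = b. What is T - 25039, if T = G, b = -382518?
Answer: 357483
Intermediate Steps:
G = 382522 (G = 4 - 1*(-382518) = 4 + 382518 = 382522)
T = 382522
T - 25039 = 382522 - 25039 = 357483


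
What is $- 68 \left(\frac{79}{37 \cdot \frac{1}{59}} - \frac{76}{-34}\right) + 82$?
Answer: $- \frac{319538}{37} \approx -8636.2$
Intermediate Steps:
$- 68 \left(\frac{79}{37 \cdot \frac{1}{59}} - \frac{76}{-34}\right) + 82 = - 68 \left(\frac{79}{37 \cdot \frac{1}{59}} - - \frac{38}{17}\right) + 82 = - 68 \left(\frac{79}{\frac{37}{59}} + \frac{38}{17}\right) + 82 = - 68 \left(79 \cdot \frac{59}{37} + \frac{38}{17}\right) + 82 = - 68 \left(\frac{4661}{37} + \frac{38}{17}\right) + 82 = \left(-68\right) \frac{80643}{629} + 82 = - \frac{322572}{37} + 82 = - \frac{319538}{37}$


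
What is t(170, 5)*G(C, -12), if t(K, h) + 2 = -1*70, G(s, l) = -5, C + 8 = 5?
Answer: 360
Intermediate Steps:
C = -3 (C = -8 + 5 = -3)
t(K, h) = -72 (t(K, h) = -2 - 1*70 = -2 - 70 = -72)
t(170, 5)*G(C, -12) = -72*(-5) = 360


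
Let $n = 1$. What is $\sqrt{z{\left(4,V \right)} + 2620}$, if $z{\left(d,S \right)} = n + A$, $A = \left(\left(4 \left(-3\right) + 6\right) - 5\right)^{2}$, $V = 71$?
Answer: $\sqrt{2742} \approx 52.364$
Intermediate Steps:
$A = 121$ ($A = \left(\left(-12 + 6\right) - 5\right)^{2} = \left(-6 - 5\right)^{2} = \left(-11\right)^{2} = 121$)
$z{\left(d,S \right)} = 122$ ($z{\left(d,S \right)} = 1 + 121 = 122$)
$\sqrt{z{\left(4,V \right)} + 2620} = \sqrt{122 + 2620} = \sqrt{2742}$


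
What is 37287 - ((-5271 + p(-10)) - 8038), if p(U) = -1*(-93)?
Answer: 50503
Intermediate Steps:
p(U) = 93
37287 - ((-5271 + p(-10)) - 8038) = 37287 - ((-5271 + 93) - 8038) = 37287 - (-5178 - 8038) = 37287 - 1*(-13216) = 37287 + 13216 = 50503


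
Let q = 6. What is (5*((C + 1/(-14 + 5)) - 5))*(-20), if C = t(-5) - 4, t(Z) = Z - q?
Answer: 18100/9 ≈ 2011.1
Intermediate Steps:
t(Z) = -6 + Z (t(Z) = Z - 1*6 = Z - 6 = -6 + Z)
C = -15 (C = (-6 - 5) - 4 = -11 - 4 = -15)
(5*((C + 1/(-14 + 5)) - 5))*(-20) = (5*((-15 + 1/(-14 + 5)) - 5))*(-20) = (5*((-15 + 1/(-9)) - 5))*(-20) = (5*((-15 - ⅑) - 5))*(-20) = (5*(-136/9 - 5))*(-20) = (5*(-181/9))*(-20) = -905/9*(-20) = 18100/9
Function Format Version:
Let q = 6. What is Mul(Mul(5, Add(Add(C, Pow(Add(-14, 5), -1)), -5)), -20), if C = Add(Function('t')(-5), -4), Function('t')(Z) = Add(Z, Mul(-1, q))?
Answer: Rational(18100, 9) ≈ 2011.1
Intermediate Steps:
Function('t')(Z) = Add(-6, Z) (Function('t')(Z) = Add(Z, Mul(-1, 6)) = Add(Z, -6) = Add(-6, Z))
C = -15 (C = Add(Add(-6, -5), -4) = Add(-11, -4) = -15)
Mul(Mul(5, Add(Add(C, Pow(Add(-14, 5), -1)), -5)), -20) = Mul(Mul(5, Add(Add(-15, Pow(Add(-14, 5), -1)), -5)), -20) = Mul(Mul(5, Add(Add(-15, Pow(-9, -1)), -5)), -20) = Mul(Mul(5, Add(Add(-15, Rational(-1, 9)), -5)), -20) = Mul(Mul(5, Add(Rational(-136, 9), -5)), -20) = Mul(Mul(5, Rational(-181, 9)), -20) = Mul(Rational(-905, 9), -20) = Rational(18100, 9)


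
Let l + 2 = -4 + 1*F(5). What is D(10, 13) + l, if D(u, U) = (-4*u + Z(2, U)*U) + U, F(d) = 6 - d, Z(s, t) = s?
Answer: -6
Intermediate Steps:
D(u, U) = -4*u + 3*U (D(u, U) = (-4*u + 2*U) + U = -4*u + 3*U)
l = -5 (l = -2 + (-4 + 1*(6 - 1*5)) = -2 + (-4 + 1*(6 - 5)) = -2 + (-4 + 1*1) = -2 + (-4 + 1) = -2 - 3 = -5)
D(10, 13) + l = (-4*10 + 3*13) - 5 = (-40 + 39) - 5 = -1 - 5 = -6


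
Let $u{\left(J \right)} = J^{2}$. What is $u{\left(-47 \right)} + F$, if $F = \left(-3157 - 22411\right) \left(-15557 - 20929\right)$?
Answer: $932876257$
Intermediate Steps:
$F = 932874048$ ($F = \left(-25568\right) \left(-36486\right) = 932874048$)
$u{\left(-47 \right)} + F = \left(-47\right)^{2} + 932874048 = 2209 + 932874048 = 932876257$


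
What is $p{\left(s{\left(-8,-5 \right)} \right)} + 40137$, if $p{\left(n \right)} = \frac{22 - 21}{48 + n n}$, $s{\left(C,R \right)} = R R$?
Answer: $\frac{27012202}{673} \approx 40137.0$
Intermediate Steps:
$s{\left(C,R \right)} = R^{2}$
$p{\left(n \right)} = \frac{1}{48 + n^{2}}$ ($p{\left(n \right)} = 1 \frac{1}{48 + n^{2}} = \frac{1}{48 + n^{2}}$)
$p{\left(s{\left(-8,-5 \right)} \right)} + 40137 = \frac{1}{48 + \left(\left(-5\right)^{2}\right)^{2}} + 40137 = \frac{1}{48 + 25^{2}} + 40137 = \frac{1}{48 + 625} + 40137 = \frac{1}{673} + 40137 = \frac{27012202}{673}$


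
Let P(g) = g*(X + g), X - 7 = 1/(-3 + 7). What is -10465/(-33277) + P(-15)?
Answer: 15515665/133108 ≈ 116.56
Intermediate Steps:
X = 29/4 (X = 7 + 1/(-3 + 7) = 7 + 1/4 = 7 + ¼ = 29/4 ≈ 7.2500)
P(g) = g*(29/4 + g)
-10465/(-33277) + P(-15) = -10465/(-33277) + (¼)*(-15)*(29 + 4*(-15)) = -10465*(-1/33277) + (¼)*(-15)*(29 - 60) = 10465/33277 + (¼)*(-15)*(-31) = 10465/33277 + 465/4 = 15515665/133108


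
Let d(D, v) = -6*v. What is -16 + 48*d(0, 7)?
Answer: -2032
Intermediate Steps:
-16 + 48*d(0, 7) = -16 + 48*(-6*7) = -16 + 48*(-42) = -16 - 2016 = -2032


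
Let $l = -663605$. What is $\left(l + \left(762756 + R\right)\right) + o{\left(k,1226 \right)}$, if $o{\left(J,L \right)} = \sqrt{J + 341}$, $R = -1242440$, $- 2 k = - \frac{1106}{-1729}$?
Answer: $-1143289 + \frac{2 \sqrt{5196139}}{247} \approx -1.1433 \cdot 10^{6}$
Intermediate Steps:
$k = - \frac{79}{247}$ ($k = - \frac{\left(-1106\right) \frac{1}{-1729}}{2} = - \frac{\left(-1106\right) \left(- \frac{1}{1729}\right)}{2} = \left(- \frac{1}{2}\right) \frac{158}{247} = - \frac{79}{247} \approx -0.31984$)
$o{\left(J,L \right)} = \sqrt{341 + J}$
$\left(l + \left(762756 + R\right)\right) + o{\left(k,1226 \right)} = \left(-663605 + \left(762756 - 1242440\right)\right) + \sqrt{341 - \frac{79}{247}} = \left(-663605 - 479684\right) + \sqrt{\frac{84148}{247}} = -1143289 + \frac{2 \sqrt{5196139}}{247}$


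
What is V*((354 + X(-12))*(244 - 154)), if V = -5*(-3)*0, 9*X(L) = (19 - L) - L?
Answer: 0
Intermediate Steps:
X(L) = 19/9 - 2*L/9 (X(L) = ((19 - L) - L)/9 = (19 - 2*L)/9 = 19/9 - 2*L/9)
V = 0 (V = 15*0 = 0)
V*((354 + X(-12))*(244 - 154)) = 0*((354 + (19/9 - 2/9*(-12)))*(244 - 154)) = 0*((354 + (19/9 + 8/3))*90) = 0*((354 + 43/9)*90) = 0*((3229/9)*90) = 0*32290 = 0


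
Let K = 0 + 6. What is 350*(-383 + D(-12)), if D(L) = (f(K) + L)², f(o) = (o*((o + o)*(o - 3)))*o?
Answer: 576895550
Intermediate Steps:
K = 6
f(o) = 2*o³*(-3 + o) (f(o) = (o*((2*o)*(-3 + o)))*o = (o*(2*o*(-3 + o)))*o = (2*o²*(-3 + o))*o = 2*o³*(-3 + o))
D(L) = (1296 + L)² (D(L) = (2*6³*(-3 + 6) + L)² = (2*216*3 + L)² = (1296 + L)²)
350*(-383 + D(-12)) = 350*(-383 + (1296 - 12)²) = 350*(-383 + 1284²) = 350*(-383 + 1648656) = 350*1648273 = 576895550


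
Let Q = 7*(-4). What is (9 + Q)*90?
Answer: -1710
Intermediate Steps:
Q = -28
(9 + Q)*90 = (9 - 28)*90 = -19*90 = -1710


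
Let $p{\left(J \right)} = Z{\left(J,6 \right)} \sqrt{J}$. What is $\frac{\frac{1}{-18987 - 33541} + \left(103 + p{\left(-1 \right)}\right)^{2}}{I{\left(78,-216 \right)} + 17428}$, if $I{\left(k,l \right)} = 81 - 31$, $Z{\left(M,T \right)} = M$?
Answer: $\frac{557217023}{918084384} - \frac{103 i}{8739} \approx 0.60693 - 0.011786 i$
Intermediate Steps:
$p{\left(J \right)} = J^{\frac{3}{2}}$ ($p{\left(J \right)} = J \sqrt{J} = J^{\frac{3}{2}}$)
$I{\left(k,l \right)} = 50$
$\frac{\frac{1}{-18987 - 33541} + \left(103 + p{\left(-1 \right)}\right)^{2}}{I{\left(78,-216 \right)} + 17428} = \frac{\frac{1}{-18987 - 33541} + \left(103 + \left(-1\right)^{\frac{3}{2}}\right)^{2}}{50 + 17428} = \frac{\frac{1}{-52528} + \left(103 - i\right)^{2}}{17478} = \left(- \frac{1}{52528} + \left(103 - i\right)^{2}\right) \frac{1}{17478} = - \frac{1}{918084384} + \frac{\left(103 - i\right)^{2}}{17478}$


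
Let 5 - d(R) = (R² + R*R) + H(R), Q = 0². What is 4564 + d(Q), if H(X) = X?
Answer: 4569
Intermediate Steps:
Q = 0
d(R) = 5 - R - 2*R² (d(R) = 5 - ((R² + R*R) + R) = 5 - ((R² + R²) + R) = 5 - (2*R² + R) = 5 - (R + 2*R²) = 5 + (-R - 2*R²) = 5 - R - 2*R²)
4564 + d(Q) = 4564 + (5 - 1*0 - 2*0²) = 4564 + (5 + 0 - 2*0) = 4564 + (5 + 0 + 0) = 4564 + 5 = 4569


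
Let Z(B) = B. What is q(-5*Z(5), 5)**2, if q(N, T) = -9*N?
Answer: 50625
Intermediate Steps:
q(-5*Z(5), 5)**2 = (-(-45)*5)**2 = (-9*(-25))**2 = 225**2 = 50625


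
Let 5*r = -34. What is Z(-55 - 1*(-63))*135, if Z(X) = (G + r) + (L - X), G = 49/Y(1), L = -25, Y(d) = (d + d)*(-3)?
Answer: -12951/2 ≈ -6475.5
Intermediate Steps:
r = -34/5 (r = (⅕)*(-34) = -34/5 ≈ -6.8000)
Y(d) = -6*d (Y(d) = (2*d)*(-3) = -6*d)
G = -49/6 (G = 49/((-6*1)) = 49/(-6) = 49*(-⅙) = -49/6 ≈ -8.1667)
Z(X) = -1199/30 - X (Z(X) = (-49/6 - 34/5) + (-25 - X) = -449/30 + (-25 - X) = -1199/30 - X)
Z(-55 - 1*(-63))*135 = (-1199/30 - (-55 - 1*(-63)))*135 = (-1199/30 - (-55 + 63))*135 = (-1199/30 - 1*8)*135 = (-1199/30 - 8)*135 = -1439/30*135 = -12951/2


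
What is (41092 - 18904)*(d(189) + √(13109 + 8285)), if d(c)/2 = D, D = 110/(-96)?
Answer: -101695/2 + 22188*√21394 ≈ 3.1945e+6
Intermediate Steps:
D = -55/48 (D = 110*(-1/96) = -55/48 ≈ -1.1458)
d(c) = -55/24 (d(c) = 2*(-55/48) = -55/24)
(41092 - 18904)*(d(189) + √(13109 + 8285)) = (41092 - 18904)*(-55/24 + √(13109 + 8285)) = 22188*(-55/24 + √21394) = -101695/2 + 22188*√21394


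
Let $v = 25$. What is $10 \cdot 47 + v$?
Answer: $495$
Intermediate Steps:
$10 \cdot 47 + v = 10 \cdot 47 + 25 = 470 + 25 = 495$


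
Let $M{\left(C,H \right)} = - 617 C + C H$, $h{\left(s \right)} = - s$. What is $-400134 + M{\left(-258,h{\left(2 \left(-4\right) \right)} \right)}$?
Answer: $-243012$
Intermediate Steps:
$-400134 + M{\left(-258,h{\left(2 \left(-4\right) \right)} \right)} = -400134 - 258 \left(-617 - 2 \left(-4\right)\right) = -400134 - 258 \left(-617 - -8\right) = -400134 - 258 \left(-617 + 8\right) = -400134 - -157122 = -400134 + 157122 = -243012$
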